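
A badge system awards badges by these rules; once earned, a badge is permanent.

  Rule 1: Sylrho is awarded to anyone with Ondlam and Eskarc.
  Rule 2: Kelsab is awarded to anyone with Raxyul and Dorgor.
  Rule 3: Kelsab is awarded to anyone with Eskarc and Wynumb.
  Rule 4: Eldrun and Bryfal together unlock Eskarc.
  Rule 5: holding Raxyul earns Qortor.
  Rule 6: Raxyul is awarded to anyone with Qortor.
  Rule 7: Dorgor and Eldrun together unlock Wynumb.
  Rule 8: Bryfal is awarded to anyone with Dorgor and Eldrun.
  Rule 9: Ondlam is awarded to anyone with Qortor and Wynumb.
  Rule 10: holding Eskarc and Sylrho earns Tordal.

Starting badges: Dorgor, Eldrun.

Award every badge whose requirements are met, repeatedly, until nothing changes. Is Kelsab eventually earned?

With Dorgor and Eldrun, Bryfal is earned (Rule 8).
With Dorgor and Eldrun, Wynumb is earned (Rule 7).
With Eldrun and Bryfal, Eskarc is earned (Rule 4).
With Eskarc and Wynumb, Kelsab is earned (Rule 3).

Yes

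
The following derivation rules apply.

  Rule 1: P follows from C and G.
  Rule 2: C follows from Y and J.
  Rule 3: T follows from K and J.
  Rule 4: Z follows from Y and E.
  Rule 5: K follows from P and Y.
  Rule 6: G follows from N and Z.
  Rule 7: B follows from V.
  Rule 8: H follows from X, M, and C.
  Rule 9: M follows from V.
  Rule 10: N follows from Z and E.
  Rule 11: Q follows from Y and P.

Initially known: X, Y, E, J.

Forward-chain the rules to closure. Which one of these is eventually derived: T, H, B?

From Y and E, Rule 4 gives Z.
From Y and J, Rule 2 gives C.
Z and E hold, so N follows (Rule 10).
N and Z hold, so G follows (Rule 6).
C and G hold, so P follows (Rule 1).
From P and Y, Rule 5 gives K.
From K and J, Rule 3 gives T.
B would need V (Rule 7), but V is never established. H would need X, M, and C (Rule 8), but M is never established.

T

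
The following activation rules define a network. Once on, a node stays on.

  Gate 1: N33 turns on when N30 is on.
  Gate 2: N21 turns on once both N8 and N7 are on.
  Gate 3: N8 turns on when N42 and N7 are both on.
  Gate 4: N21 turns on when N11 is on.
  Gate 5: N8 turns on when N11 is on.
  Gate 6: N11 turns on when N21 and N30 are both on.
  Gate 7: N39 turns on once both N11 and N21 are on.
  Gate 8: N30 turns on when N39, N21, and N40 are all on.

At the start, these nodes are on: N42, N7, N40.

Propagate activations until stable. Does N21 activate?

Gate 3: N42 and N7 on → N8 on.
N8 and N7 are on, so N21 turns on (Gate 2).

Yes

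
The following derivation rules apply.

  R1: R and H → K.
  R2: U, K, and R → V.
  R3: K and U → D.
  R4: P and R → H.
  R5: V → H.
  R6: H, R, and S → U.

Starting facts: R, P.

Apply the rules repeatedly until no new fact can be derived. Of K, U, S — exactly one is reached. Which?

From P and R, R4 gives H.
R and H hold, so K follows (R1).
U would need H, R, and S (R6), but S is never established. No rule produces S, and it is not given.

K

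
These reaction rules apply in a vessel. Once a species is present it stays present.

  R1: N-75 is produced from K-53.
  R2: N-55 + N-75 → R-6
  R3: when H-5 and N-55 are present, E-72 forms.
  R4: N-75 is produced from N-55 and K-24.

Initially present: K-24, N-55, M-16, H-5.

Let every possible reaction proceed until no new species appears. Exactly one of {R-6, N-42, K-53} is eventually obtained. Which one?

N-55 and K-24 present → N-75 forms (R4).
N-55 and N-75 present → R-6 forms (R2).
No rule produces K-53, and it is not given. No rule produces N-42, and it is not given.

R-6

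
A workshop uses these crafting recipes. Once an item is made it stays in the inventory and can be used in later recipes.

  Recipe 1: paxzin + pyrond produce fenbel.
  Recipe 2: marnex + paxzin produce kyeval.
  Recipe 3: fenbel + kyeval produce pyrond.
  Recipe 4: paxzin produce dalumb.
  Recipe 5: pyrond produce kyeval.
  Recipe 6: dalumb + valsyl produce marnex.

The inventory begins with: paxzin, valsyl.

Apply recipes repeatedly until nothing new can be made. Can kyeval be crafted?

paxzin → dalumb (Recipe 4).
dalumb + valsyl → marnex (Recipe 6).
Using Recipe 2, marnex and paxzin make kyeval.

Yes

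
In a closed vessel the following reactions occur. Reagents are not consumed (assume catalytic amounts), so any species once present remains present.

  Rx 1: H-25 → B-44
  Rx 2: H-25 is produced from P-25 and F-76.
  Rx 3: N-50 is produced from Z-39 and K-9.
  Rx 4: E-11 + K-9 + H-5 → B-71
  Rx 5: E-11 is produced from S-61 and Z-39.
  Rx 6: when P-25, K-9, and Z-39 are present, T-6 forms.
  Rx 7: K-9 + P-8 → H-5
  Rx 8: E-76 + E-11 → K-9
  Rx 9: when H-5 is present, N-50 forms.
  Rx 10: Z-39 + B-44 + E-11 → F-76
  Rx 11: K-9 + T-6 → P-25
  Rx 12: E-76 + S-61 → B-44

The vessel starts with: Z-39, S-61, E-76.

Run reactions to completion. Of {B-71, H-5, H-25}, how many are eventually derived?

0

B-71 would need E-11, K-9, and H-5 (Rx 4), but H-5 never forms.
H-5 would need K-9 and P-8 (Rx 7), but P-8 never forms.
H-25 would need P-25 and F-76 (Rx 2), but P-25 never forms.
None of the 3 are reached.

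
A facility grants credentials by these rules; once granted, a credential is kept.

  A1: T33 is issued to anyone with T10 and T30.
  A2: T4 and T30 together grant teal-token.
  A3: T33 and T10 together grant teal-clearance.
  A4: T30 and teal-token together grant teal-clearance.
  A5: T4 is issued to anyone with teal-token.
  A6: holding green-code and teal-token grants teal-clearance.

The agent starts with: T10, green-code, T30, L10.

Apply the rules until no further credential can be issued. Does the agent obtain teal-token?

No

teal-token would need T4 and T30 (A2), but T4 is never granted.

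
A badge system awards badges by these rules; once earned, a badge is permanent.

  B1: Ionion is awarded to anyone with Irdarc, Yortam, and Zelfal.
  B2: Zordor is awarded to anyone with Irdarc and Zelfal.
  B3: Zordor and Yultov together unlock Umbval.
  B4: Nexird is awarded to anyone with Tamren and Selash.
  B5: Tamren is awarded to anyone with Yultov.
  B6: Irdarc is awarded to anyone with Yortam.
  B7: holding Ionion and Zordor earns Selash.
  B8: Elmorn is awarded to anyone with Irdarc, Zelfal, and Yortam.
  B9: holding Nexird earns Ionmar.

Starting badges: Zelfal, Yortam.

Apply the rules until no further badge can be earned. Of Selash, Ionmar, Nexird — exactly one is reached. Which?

Selash

With Yortam, Irdarc is earned (B6).
With Irdarc and Zelfal, Zordor is earned (B2).
With Irdarc, Yortam, and Zelfal, Ionion is earned (B1).
With Ionion and Zordor, Selash is earned (B7).
Ionmar would need Nexird (B9), but Nexird is never earned. Nexird would need Tamren and Selash (B4), but Tamren is never earned.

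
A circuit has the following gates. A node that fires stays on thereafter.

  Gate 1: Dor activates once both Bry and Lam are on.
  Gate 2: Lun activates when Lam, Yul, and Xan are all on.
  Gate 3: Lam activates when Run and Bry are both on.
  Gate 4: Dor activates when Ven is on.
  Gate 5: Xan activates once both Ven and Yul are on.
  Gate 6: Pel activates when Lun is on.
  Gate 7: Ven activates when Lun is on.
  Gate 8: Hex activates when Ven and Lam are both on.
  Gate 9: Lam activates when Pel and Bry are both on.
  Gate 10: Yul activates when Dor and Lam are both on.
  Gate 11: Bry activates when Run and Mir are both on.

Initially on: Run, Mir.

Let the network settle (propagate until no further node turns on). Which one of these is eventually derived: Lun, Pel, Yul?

Yul

Gate 11: Run and Mir on → Bry on.
Run and Bry are on, so Lam activates (Gate 3).
Bry and Lam are on, so Dor activates (Gate 1).
Dor and Lam are on, so Yul activates (Gate 10).
Pel would need Lun (Gate 6), but Lun never turns on. Lun would need Lam, Yul, and Xan (Gate 2), but Xan never turns on.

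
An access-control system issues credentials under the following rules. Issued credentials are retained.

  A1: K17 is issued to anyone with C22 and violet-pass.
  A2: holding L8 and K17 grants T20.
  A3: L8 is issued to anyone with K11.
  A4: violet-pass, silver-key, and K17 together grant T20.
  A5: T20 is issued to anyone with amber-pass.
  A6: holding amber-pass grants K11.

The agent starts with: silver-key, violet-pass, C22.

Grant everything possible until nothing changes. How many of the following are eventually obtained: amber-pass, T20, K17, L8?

2

Holding C22 and violet-pass grants K17 (A1).
Holding violet-pass, silver-key, and K17 grants T20 (A4).
No rule produces amber-pass, and it is not given.
T20: reached.
K17: reached.
L8 would need K11 (A3), but K11 is never granted.
Reached: T20 and K17 — 2 of the 4.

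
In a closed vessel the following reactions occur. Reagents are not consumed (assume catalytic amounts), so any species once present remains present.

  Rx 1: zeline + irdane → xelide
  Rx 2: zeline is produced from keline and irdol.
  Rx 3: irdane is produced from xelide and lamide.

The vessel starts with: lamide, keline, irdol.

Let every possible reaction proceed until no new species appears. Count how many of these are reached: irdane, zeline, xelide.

1

keline and irdol present → zeline forms (Rx 2).
irdane would need xelide and lamide (Rx 3), but xelide never forms.
zeline: reached.
xelide would need zeline and irdane (Rx 1), but irdane never forms.
Reached: zeline — 1 of the 3.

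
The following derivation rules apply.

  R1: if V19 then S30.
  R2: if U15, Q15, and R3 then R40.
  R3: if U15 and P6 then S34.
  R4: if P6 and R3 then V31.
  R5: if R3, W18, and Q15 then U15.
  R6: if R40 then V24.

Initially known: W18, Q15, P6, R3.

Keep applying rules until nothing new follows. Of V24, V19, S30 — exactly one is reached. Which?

V24

R3, W18, and Q15 hold, so U15 follows (R5).
U15, Q15, and R3 hold, so R40 follows (R2).
R40 holds, so V24 follows (R6).
No rule produces V19, and it is not given. S30 would need V19 (R1), but V19 is never established.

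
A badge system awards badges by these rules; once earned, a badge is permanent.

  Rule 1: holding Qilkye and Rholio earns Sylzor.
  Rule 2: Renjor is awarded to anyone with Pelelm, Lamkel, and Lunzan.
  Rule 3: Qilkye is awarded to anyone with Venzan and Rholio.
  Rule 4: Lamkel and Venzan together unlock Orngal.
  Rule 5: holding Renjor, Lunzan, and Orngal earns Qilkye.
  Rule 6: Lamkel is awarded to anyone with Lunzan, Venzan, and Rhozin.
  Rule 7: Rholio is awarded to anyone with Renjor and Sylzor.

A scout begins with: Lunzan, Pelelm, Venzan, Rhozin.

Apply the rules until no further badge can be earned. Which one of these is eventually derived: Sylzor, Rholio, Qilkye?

With Lunzan, Venzan, and Rhozin, Lamkel is earned (Rule 6).
With Lamkel and Venzan, Orngal is earned (Rule 4).
With Pelelm, Lamkel, and Lunzan, Renjor is earned (Rule 2).
With Renjor, Lunzan, and Orngal, Qilkye is earned (Rule 5).
Sylzor would need Qilkye and Rholio (Rule 1), but Rholio is never earned. Rholio would need Renjor and Sylzor (Rule 7), but Sylzor is never earned.

Qilkye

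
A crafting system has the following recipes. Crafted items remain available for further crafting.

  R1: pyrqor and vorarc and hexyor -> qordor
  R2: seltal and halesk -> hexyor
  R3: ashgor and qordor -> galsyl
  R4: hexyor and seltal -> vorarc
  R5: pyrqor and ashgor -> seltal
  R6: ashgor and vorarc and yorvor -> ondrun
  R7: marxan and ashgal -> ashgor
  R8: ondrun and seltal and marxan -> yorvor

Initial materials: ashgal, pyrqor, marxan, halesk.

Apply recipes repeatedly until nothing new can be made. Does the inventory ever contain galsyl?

Yes

marxan and ashgal -> ashgor (R7).
Using R5, pyrqor and ashgor make seltal.
Using R2, seltal and halesk make hexyor.
Using R4, hexyor and seltal make vorarc.
Using R1, pyrqor, vorarc, and hexyor make qordor.
ashgor and qordor -> galsyl (R3).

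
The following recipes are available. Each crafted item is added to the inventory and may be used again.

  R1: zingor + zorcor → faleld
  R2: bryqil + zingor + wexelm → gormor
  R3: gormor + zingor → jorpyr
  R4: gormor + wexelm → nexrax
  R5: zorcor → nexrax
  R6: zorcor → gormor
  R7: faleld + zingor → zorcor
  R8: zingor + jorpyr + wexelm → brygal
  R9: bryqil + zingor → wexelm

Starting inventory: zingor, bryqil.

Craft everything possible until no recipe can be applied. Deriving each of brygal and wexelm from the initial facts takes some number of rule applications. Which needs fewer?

wexelm

wexelm: bryqil + zingor → wexelm (R9). [1 rule application]
brygal: bryqil + zingor → wexelm (R9). Using R2, bryqil, zingor, and wexelm make gormor. gormor + zingor → jorpyr (R3). zingor + jorpyr + wexelm → brygal (R8). [4 rule applications]
wexelm needs fewer.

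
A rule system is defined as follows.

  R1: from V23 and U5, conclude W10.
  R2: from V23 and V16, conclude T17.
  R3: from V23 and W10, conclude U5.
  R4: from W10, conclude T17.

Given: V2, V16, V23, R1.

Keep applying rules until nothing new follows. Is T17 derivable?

Yes

From V23 and V16, R2 gives T17.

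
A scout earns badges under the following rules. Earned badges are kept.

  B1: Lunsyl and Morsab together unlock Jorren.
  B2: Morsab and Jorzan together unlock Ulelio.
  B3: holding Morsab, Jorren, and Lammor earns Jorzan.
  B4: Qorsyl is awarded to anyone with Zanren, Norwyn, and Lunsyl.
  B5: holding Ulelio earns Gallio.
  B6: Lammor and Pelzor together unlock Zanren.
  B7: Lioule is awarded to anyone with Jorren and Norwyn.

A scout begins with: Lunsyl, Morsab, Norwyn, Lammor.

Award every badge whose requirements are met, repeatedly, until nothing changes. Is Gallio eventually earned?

Yes

With Lunsyl and Morsab, Jorren is earned (B1).
With Morsab, Jorren, and Lammor, Jorzan is earned (B3).
With Morsab and Jorzan, Ulelio is earned (B2).
With Ulelio, Gallio is earned (B5).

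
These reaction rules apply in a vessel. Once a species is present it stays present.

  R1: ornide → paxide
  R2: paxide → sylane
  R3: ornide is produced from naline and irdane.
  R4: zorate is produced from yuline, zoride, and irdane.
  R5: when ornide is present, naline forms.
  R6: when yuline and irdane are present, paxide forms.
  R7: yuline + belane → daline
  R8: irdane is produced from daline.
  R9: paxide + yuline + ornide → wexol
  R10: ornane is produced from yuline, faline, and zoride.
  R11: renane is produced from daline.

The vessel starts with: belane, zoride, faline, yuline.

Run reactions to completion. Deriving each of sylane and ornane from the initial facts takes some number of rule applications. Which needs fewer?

ornane: yuline, faline, and zoride present → ornane forms (R10). [1 rule application]
sylane: yuline and belane present → daline forms (R7). daline present → irdane forms (R8). yuline and irdane present → paxide forms (R6). paxide present → sylane forms (R2). [4 rule applications]
ornane needs fewer.

ornane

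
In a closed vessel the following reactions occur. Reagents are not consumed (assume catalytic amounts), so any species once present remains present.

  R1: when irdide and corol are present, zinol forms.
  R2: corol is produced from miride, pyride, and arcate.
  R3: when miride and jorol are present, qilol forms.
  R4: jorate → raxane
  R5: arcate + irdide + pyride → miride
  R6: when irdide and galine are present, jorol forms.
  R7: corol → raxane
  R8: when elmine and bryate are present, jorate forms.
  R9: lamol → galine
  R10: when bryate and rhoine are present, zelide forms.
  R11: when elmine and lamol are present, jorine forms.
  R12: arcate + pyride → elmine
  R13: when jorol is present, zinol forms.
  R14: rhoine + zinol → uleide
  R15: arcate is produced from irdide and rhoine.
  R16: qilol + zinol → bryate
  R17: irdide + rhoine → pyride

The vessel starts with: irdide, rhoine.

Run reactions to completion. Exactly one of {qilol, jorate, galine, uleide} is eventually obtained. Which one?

irdide and rhoine present → pyride forms (R17).
irdide and rhoine present → arcate forms (R15).
arcate, irdide, and pyride present → miride forms (R5).
miride, pyride, and arcate present → corol forms (R2).
irdide and corol present → zinol forms (R1).
rhoine and zinol present → uleide forms (R14).
jorate would need elmine and bryate (R8), but bryate never forms. qilol would need miride and jorol (R3), but jorol never forms. galine would need lamol (R9), but lamol never forms.

uleide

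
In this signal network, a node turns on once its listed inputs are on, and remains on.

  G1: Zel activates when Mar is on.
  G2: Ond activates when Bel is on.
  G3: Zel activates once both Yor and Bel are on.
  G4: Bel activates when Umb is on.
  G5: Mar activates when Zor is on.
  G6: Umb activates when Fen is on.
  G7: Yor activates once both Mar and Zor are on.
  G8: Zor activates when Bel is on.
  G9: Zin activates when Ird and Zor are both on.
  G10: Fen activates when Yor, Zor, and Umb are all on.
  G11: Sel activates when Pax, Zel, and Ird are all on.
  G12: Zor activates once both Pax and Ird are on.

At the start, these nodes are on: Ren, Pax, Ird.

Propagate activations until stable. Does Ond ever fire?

Ond would need Bel (G2), but Bel never turns on.

No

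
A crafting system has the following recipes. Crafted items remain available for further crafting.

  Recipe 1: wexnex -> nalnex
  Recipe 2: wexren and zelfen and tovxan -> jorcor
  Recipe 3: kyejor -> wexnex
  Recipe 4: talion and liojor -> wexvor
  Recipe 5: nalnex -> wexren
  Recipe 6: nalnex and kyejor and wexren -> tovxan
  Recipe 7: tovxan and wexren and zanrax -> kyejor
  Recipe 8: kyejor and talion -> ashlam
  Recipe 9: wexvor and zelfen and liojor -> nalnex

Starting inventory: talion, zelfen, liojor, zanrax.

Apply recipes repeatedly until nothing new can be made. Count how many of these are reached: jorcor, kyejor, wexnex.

0

jorcor would need wexren, zelfen, and tovxan (Recipe 2), but tovxan is never obtained.
kyejor would need tovxan, wexren, and zanrax (Recipe 7), but tovxan is never obtained.
wexnex would need kyejor (Recipe 3), but kyejor is never obtained.
None of the 3 are reached.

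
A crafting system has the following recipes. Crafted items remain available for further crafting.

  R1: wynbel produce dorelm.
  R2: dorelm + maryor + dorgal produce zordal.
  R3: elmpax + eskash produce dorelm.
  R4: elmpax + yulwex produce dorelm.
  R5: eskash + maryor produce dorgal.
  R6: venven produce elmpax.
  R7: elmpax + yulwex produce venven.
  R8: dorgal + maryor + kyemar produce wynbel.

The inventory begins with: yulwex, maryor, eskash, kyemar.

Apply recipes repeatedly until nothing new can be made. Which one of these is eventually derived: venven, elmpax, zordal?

zordal

eskash + maryor → dorgal (R5).
Using R8, dorgal, maryor, and kyemar make wynbel.
wynbel → dorelm (R1).
dorelm + maryor + dorgal → zordal (R2).
elmpax would need venven (R6), but venven is never obtained. venven would need elmpax and yulwex (R7), but elmpax is never obtained.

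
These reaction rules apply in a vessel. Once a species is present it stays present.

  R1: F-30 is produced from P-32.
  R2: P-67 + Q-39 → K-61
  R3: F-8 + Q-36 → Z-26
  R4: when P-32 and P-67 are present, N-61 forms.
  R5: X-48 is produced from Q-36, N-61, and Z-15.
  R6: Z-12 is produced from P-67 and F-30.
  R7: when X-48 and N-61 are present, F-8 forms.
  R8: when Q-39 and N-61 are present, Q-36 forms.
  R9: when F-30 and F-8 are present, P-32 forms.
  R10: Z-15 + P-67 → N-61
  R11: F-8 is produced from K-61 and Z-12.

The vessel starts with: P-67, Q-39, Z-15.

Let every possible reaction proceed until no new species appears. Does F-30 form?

No

F-30 would need P-32 (R1), but P-32 never forms.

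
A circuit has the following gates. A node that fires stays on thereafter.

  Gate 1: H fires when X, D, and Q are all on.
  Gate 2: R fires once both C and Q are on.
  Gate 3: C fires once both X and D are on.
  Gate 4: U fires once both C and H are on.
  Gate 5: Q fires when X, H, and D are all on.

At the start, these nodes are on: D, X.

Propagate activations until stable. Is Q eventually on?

No

Q would need X, H, and D (Gate 5), but H never turns on.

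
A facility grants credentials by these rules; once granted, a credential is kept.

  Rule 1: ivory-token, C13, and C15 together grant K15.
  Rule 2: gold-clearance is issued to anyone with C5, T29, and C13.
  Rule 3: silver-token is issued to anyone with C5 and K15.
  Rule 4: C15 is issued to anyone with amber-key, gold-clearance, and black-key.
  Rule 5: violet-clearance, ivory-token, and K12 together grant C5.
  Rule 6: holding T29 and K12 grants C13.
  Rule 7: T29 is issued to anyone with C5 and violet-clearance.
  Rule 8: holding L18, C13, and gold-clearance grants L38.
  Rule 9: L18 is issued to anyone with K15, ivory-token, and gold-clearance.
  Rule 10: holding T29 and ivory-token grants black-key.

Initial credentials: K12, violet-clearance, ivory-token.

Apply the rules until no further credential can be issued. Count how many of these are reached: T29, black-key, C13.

3

Holding violet-clearance, ivory-token, and K12 grants C5 (Rule 5).
Holding C5 and violet-clearance grants T29 (Rule 7).
Holding T29 and K12 grants C13 (Rule 6).
Holding T29 and ivory-token grants black-key (Rule 10).
T29: reached.
black-key: reached.
C13: reached.
All 3 are reached.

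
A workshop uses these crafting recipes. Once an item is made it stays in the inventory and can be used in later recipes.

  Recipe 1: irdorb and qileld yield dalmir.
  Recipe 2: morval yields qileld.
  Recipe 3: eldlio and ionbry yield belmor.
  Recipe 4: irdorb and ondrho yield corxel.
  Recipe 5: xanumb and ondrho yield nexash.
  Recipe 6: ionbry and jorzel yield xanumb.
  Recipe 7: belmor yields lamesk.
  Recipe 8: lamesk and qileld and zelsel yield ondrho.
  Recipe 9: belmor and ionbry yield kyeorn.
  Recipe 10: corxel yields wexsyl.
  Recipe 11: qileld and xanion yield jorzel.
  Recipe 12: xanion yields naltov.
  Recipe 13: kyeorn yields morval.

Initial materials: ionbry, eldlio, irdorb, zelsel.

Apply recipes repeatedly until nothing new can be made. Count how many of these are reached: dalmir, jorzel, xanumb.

eldlio and ionbry → belmor (Recipe 3).
belmor and ionbry → kyeorn (Recipe 9).
kyeorn → morval (Recipe 13).
morval → qileld (Recipe 2).
Using Recipe 1, irdorb and qileld make dalmir.
dalmir: reached.
jorzel would need qileld and xanion (Recipe 11), but xanion is never obtained.
xanumb would need ionbry and jorzel (Recipe 6), but jorzel is never obtained.
Reached: dalmir — 1 of the 3.

1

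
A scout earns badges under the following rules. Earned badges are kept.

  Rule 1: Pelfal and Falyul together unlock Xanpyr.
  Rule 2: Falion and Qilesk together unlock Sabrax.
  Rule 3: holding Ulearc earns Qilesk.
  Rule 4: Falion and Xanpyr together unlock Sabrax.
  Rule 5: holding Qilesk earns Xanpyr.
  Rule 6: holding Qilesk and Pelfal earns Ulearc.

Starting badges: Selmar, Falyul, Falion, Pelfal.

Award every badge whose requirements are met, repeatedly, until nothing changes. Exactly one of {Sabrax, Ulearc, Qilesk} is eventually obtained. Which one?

Sabrax

With Pelfal and Falyul, Xanpyr is earned (Rule 1).
With Falion and Xanpyr, Sabrax is earned (Rule 4).
Qilesk would need Ulearc (Rule 3), but Ulearc is never earned. Ulearc would need Qilesk and Pelfal (Rule 6), but Qilesk is never earned.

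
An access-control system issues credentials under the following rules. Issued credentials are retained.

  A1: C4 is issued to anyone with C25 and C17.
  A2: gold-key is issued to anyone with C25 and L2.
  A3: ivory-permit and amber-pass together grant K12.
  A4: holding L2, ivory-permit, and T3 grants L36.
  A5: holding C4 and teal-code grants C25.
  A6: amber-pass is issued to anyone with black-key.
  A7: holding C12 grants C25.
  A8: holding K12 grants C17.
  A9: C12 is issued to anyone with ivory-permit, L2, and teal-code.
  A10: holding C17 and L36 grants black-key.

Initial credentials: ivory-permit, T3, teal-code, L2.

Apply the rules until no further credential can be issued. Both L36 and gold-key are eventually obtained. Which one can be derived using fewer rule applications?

L36: Holding L2, ivory-permit, and T3 grants L36 (A4). [1 rule application]
gold-key: Holding ivory-permit, L2, and teal-code grants C12 (A9). Holding C12 grants C25 (A7). Holding C25 and L2 grants gold-key (A2). [3 rule applications]
L36 needs fewer.

L36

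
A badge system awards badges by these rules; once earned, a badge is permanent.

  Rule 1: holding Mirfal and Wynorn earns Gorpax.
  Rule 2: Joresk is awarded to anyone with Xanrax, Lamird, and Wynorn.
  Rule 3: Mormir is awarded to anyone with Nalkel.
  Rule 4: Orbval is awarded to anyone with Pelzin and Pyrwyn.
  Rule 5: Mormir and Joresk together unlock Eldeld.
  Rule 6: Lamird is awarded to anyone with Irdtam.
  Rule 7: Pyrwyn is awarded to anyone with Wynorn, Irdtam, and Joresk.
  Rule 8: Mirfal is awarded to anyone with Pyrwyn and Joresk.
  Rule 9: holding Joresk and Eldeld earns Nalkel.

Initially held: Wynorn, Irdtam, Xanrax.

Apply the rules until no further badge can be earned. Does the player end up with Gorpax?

Yes

With Irdtam, Lamird is earned (Rule 6).
With Xanrax, Lamird, and Wynorn, Joresk is earned (Rule 2).
With Wynorn, Irdtam, and Joresk, Pyrwyn is earned (Rule 7).
With Pyrwyn and Joresk, Mirfal is earned (Rule 8).
With Mirfal and Wynorn, Gorpax is earned (Rule 1).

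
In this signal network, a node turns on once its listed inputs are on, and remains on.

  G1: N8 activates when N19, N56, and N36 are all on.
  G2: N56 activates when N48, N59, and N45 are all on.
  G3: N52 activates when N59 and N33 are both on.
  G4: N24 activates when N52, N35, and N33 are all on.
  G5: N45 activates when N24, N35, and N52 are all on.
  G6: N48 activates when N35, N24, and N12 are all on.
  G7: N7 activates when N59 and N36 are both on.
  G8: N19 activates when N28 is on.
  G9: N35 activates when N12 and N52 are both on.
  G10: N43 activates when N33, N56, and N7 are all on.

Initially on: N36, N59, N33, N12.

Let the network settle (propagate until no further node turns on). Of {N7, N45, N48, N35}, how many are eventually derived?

4

G7: N59 and N36 on → N7 on.
G3: N59 and N33 on → N52 on.
N12 and N52 are on, so N35 activates (G9).
G4: N52, N35, and N33 on → N24 on.
N24, N35, and N52 are on, so N45 activates (G5).
N35, N24, and N12 are on, so N48 activates (G6).
N7: reached.
N45: reached.
N48: reached.
N35: reached.
All 4 are reached.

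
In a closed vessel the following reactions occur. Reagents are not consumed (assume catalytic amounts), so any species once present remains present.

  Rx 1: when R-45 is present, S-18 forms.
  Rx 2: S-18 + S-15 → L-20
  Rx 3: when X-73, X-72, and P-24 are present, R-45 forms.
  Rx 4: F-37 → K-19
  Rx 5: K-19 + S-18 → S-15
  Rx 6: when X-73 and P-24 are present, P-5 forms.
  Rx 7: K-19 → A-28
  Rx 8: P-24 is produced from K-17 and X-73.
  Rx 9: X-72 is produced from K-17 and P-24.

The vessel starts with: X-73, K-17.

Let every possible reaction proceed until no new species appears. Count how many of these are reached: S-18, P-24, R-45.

3

K-17 and X-73 present → P-24 forms (Rx 8).
K-17 and P-24 present → X-72 forms (Rx 9).
X-73, X-72, and P-24 present → R-45 forms (Rx 3).
R-45 present → S-18 forms (Rx 1).
S-18: reached.
P-24: reached.
R-45: reached.
All 3 are reached.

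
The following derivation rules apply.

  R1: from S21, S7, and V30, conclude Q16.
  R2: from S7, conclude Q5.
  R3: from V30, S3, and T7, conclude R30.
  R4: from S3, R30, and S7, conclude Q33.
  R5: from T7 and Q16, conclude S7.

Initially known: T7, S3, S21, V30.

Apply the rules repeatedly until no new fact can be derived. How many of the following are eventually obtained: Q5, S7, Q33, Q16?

0

Q5 would need S7 (R2), but S7 is never established.
S7 would need T7 and Q16 (R5), but Q16 is never established.
Q33 would need S3, R30, and S7 (R4), but S7 is never established.
Q16 would need S21, S7, and V30 (R1), but S7 is never established.
None of the 4 are reached.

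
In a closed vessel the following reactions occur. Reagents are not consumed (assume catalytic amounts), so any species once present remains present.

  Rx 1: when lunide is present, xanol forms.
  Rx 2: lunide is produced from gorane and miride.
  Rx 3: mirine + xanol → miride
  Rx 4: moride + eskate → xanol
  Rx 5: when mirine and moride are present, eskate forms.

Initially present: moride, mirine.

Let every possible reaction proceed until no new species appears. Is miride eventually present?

Yes

mirine and moride present → eskate forms (Rx 5).
moride and eskate present → xanol forms (Rx 4).
mirine and xanol present → miride forms (Rx 3).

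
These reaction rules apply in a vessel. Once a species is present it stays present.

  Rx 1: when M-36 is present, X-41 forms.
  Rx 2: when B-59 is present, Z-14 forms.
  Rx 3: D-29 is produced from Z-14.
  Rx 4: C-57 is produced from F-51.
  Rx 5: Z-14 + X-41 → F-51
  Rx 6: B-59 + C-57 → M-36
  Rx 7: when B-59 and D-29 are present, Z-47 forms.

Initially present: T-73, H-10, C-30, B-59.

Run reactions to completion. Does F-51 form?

F-51 would need Z-14 and X-41 (Rx 5), but X-41 never forms.

No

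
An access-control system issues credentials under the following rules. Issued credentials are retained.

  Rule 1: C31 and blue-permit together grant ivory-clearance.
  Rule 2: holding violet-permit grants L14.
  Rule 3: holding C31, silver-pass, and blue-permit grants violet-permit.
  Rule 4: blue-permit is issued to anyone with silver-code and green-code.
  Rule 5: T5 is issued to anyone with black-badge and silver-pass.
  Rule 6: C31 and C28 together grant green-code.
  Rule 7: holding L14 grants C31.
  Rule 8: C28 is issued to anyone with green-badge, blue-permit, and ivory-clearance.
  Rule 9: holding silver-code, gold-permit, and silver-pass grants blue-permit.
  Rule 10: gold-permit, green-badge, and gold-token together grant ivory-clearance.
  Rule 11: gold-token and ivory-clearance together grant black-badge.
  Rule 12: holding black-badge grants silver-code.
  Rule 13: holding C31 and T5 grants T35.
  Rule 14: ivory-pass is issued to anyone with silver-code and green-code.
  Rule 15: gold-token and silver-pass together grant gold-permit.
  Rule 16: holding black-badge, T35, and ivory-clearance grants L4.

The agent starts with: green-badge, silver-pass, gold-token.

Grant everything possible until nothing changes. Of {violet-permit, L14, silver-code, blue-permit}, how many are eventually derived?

2

Holding gold-token and silver-pass grants gold-permit (Rule 15).
Holding gold-permit, green-badge, and gold-token grants ivory-clearance (Rule 10).
Holding gold-token and ivory-clearance grants black-badge (Rule 11).
Holding black-badge grants silver-code (Rule 12).
Holding silver-code, gold-permit, and silver-pass grants blue-permit (Rule 9).
violet-permit would need C31, silver-pass, and blue-permit (Rule 3), but C31 is never granted.
L14 would need violet-permit (Rule 2), but violet-permit is never granted.
silver-code: reached.
blue-permit: reached.
Reached: silver-code and blue-permit — 2 of the 4.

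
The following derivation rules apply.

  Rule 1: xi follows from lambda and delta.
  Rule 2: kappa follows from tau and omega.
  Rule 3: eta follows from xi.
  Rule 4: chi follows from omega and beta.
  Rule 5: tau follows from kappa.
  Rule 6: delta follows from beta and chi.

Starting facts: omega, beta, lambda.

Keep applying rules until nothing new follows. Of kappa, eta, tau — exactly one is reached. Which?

eta

From omega and beta, Rule 4 gives chi.
From beta and chi, Rule 6 gives delta.
lambda and delta hold, so xi follows (Rule 1).
xi holds, so eta follows (Rule 3).
tau would need kappa (Rule 5), but kappa is never established. kappa would need tau and omega (Rule 2), but tau is never established.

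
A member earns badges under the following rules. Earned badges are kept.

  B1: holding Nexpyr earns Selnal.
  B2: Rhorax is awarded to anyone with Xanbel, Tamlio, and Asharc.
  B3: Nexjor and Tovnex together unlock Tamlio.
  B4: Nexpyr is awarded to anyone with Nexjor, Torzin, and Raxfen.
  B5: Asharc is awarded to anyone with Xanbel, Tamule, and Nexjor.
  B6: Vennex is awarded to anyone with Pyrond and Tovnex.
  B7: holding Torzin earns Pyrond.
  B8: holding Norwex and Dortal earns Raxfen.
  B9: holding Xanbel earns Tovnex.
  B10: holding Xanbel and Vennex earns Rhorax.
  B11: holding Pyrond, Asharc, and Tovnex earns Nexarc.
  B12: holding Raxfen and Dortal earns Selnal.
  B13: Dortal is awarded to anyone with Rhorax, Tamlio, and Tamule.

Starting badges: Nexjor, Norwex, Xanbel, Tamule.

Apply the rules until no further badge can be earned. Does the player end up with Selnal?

Yes

With Xanbel, Tovnex is earned (B9).
With Xanbel, Tamule, and Nexjor, Asharc is earned (B5).
With Nexjor and Tovnex, Tamlio is earned (B3).
With Xanbel, Tamlio, and Asharc, Rhorax is earned (B2).
With Rhorax, Tamlio, and Tamule, Dortal is earned (B13).
With Norwex and Dortal, Raxfen is earned (B8).
With Raxfen and Dortal, Selnal is earned (B12).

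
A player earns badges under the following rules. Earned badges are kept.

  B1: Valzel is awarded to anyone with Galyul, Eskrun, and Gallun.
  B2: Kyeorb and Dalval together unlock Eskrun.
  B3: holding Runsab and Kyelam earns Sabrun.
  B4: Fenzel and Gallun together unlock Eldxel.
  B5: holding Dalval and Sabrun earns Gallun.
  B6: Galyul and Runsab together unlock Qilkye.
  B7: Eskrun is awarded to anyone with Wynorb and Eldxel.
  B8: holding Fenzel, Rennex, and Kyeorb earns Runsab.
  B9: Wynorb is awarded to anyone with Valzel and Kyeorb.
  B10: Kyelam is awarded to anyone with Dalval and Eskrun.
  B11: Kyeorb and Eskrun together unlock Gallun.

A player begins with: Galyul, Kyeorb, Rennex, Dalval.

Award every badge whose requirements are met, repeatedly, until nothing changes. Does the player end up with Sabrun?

Sabrun would need Runsab and Kyelam (B3), but Runsab is never earned.

No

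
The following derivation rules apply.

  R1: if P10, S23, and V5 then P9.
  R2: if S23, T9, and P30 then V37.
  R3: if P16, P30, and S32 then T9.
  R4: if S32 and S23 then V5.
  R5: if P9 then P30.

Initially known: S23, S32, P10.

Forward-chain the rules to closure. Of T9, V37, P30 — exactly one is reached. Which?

P30

S32 and S23 hold, so V5 follows (R4).
P10, S23, and V5 hold, so P9 follows (R1).
P9 holds, so P30 follows (R5).
T9 would need P16, P30, and S32 (R3), but P16 is never established. V37 would need S23, T9, and P30 (R2), but T9 is never established.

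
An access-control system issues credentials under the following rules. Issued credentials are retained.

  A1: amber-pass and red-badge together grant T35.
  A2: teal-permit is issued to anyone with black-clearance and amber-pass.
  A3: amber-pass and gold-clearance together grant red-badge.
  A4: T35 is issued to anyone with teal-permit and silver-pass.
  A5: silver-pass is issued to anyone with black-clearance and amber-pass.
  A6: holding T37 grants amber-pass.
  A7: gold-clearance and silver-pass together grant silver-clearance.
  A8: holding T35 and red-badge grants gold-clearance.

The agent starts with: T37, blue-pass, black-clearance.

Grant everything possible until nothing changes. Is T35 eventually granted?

Holding T37 grants amber-pass (A6).
Holding black-clearance and amber-pass grants silver-pass (A5).
Holding black-clearance and amber-pass grants teal-permit (A2).
Holding teal-permit and silver-pass grants T35 (A4).

Yes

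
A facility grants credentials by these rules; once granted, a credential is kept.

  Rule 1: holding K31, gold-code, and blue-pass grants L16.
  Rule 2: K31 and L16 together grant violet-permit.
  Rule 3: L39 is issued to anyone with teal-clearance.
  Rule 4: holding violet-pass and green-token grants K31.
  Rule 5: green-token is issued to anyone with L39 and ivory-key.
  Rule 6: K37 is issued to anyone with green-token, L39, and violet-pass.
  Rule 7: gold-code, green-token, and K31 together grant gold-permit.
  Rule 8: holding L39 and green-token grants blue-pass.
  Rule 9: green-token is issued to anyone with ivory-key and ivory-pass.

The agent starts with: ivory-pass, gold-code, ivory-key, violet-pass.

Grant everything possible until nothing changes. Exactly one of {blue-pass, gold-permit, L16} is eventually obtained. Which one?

gold-permit

Holding ivory-key and ivory-pass grants green-token (Rule 9).
Holding violet-pass and green-token grants K31 (Rule 4).
Holding gold-code, green-token, and K31 grants gold-permit (Rule 7).
blue-pass would need L39 and green-token (Rule 8), but L39 is never granted. L16 would need K31, gold-code, and blue-pass (Rule 1), but blue-pass is never granted.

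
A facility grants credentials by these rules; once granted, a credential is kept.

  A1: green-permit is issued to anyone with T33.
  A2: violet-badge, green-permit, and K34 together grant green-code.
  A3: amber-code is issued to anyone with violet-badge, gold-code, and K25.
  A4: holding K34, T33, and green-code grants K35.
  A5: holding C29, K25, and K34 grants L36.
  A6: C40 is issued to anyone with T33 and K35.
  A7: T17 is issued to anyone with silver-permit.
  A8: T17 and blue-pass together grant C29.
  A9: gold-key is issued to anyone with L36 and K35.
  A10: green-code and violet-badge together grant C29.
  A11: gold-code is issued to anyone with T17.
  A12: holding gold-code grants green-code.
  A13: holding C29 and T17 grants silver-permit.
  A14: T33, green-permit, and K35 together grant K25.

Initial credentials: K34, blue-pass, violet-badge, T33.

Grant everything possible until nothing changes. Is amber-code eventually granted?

amber-code would need violet-badge, gold-code, and K25 (A3), but gold-code is never granted.

No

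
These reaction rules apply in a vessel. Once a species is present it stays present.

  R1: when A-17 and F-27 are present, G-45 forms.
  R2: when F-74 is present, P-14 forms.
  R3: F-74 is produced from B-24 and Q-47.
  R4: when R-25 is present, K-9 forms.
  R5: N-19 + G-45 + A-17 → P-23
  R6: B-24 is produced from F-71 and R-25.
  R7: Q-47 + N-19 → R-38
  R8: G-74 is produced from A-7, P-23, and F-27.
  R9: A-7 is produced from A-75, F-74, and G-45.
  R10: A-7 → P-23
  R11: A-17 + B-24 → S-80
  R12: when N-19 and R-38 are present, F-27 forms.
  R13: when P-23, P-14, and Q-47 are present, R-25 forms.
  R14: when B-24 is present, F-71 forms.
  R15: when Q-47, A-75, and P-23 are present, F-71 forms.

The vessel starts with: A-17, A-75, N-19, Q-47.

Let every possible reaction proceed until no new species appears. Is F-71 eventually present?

Yes

Q-47 and N-19 present → R-38 forms (R7).
N-19 and R-38 present → F-27 forms (R12).
A-17 and F-27 present → G-45 forms (R1).
N-19, G-45, and A-17 present → P-23 forms (R5).
Q-47, A-75, and P-23 present → F-71 forms (R15).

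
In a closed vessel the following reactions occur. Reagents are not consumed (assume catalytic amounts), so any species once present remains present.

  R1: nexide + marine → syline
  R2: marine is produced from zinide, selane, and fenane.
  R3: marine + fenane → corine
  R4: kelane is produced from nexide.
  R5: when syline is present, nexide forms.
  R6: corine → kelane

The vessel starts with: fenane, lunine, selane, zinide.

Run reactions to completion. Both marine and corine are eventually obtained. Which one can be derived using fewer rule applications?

marine

marine: zinide, selane, and fenane present → marine forms (R2). [1 rule application]
corine: zinide, selane, and fenane present → marine forms (R2). marine and fenane present → corine forms (R3). [2 rule applications]
marine needs fewer.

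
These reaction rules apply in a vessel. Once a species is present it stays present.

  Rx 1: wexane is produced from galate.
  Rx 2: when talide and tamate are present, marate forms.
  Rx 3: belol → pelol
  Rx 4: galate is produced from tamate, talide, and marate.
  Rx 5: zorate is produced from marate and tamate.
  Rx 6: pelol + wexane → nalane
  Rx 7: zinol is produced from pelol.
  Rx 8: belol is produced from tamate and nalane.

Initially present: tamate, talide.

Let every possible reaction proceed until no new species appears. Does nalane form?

nalane would need pelol and wexane (Rx 6), but pelol never forms.

No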